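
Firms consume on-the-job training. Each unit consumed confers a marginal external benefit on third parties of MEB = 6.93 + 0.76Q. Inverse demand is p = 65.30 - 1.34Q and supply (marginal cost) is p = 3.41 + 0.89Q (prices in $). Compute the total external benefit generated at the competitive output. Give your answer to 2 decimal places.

$485.03

Market equilibrium (private): 3.41 + 0.89Q = 65.30 - 1.34Q → Q_m = 27.7534.
Total external benefit = ∫₀^{Q_m} (6.93 + 0.76Q) dQ = 6.93×27.7534 + ½×0.76×27.7534² = 485.0265.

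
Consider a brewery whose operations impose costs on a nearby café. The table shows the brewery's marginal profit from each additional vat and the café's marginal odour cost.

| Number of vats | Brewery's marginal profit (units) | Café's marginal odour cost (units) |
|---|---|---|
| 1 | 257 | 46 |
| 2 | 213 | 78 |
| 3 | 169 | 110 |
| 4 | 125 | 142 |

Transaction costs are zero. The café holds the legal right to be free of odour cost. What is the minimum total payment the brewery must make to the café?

234

Efficient level: marginal profit ≥ marginal odour cost through level 3, so k* = 3.
With the café holding the right, the brewery must at least compensate total damage at k*: 46 + 78 + 110 = 234.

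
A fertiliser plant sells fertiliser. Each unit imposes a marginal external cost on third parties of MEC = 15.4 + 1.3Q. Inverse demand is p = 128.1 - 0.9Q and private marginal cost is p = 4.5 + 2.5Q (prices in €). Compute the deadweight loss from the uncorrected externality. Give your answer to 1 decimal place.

Market equilibrium (private): 4.5 + 2.5Q = 128.1 - 0.9Q → Q_m = 36.3529.
Social marginal cost = private MC + MEC = 19.9 + 3.8Q.
Set SMC = demand: 19.9 + 3.8Q = 128.1 - 0.9Q → Q* = 23.0213.
The welfare-loss triangle has base |Q_m − Q*| and height MEC(Q_m) (the vertical gap between SMC and demand is zero at Q* and MEC at Q_m).
DWL = ½ × 13.3316 × 62.6588 = 417.6710.

DWL = €417.7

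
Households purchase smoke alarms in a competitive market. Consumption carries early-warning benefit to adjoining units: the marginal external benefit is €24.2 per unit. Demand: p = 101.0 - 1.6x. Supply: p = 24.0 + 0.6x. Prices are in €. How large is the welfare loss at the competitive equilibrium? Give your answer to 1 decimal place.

DWL = €133.1

Market equilibrium (private): 24.0 + 0.6x = 101.0 - 1.6x → x_m = 35.0000.
Social marginal benefit = demand + MEB = 125.2 - 1.6x.
Set SMB = MC: 125.2 - 1.6x = 24.0 + 0.6x → x* = 46.0000.
Between x* and x_m the wedge SMB − MC runs linearly from 0 to MEB(x_m), so the loss is a triangle.
DWL = ½ × 11.0000 × 24.2000 = 133.1000.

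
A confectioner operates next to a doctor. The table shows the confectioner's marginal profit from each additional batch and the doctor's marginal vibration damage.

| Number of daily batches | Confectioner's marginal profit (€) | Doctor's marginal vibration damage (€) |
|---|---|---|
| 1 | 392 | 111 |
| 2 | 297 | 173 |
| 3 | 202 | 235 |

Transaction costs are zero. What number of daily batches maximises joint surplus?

2

Bargaining reaches the level where marginal profit last exceeds marginal vibration damage.
That holds through level 2 (297 ≥ 173) but not at 3 (202 < 235).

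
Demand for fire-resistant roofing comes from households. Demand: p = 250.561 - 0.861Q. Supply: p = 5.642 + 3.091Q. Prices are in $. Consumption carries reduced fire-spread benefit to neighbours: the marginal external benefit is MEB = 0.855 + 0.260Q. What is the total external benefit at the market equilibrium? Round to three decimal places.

Market equilibrium (private): 5.642 + 3.091Q = 250.561 - 0.861Q → Q_m = 61.9734.
Total external benefit = ∫₀^{Q_m} (0.855 + 0.260Q) dQ = 0.855×61.9734 + ½×0.260×61.9734² = 552.2786.

$552.279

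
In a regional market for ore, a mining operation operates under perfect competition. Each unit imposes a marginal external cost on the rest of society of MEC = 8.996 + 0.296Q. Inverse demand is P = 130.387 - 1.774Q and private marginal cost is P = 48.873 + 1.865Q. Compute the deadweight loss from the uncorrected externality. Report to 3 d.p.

DWL = 31.027

Market equilibrium (private): 48.873 + 1.865Q = 130.387 - 1.774Q → Q_m = 22.4001.
Social marginal cost = private MC + MEC = 57.869 + 2.161Q.
Set SMC = demand: 57.869 + 2.161Q = 130.387 - 1.774Q → Q* = 18.4290.
The loss is the area between SMC and demand from Q* to Q_m; with linear curves that's a triangle of height MEC(Q_m).
DWL = ½ × 3.9711 × 15.6264 = 31.0270.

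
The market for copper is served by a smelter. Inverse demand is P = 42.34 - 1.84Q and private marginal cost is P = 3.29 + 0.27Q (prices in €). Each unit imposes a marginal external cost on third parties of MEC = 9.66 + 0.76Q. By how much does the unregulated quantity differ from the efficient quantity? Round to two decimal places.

8.27 units

Market equilibrium (private): 3.29 + 0.27Q = 42.34 - 1.84Q → Q_m = 18.5071.
Social marginal cost = private MC + MEC = 12.95 + 1.03Q.
Set SMC = demand: 12.95 + 1.03Q = 42.34 - 1.84Q → Q* = 10.2404.
Gap = |18.5071 − 10.2404| = 8.2667.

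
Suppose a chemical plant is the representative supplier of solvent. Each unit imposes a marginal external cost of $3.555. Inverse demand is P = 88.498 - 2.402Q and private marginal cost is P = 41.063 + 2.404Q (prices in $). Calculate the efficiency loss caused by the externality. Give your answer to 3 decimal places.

DWL = $1.315

Market equilibrium (private): 41.063 + 2.404Q = 88.498 - 2.402Q → Q_m = 9.8700.
Social marginal cost = private MC + MEC = 44.618 + 2.404Q.
Set SMC = demand: 44.618 + 2.404Q = 88.498 - 2.402Q → Q* = 9.1303.
Height of the DWL triangle at Q_m is SMC(Q_m) − demand(Q_m) = MEC(Q_m) = 3.5550.
DWL = ½ × 0.7397 × 3.5550 = 1.3148.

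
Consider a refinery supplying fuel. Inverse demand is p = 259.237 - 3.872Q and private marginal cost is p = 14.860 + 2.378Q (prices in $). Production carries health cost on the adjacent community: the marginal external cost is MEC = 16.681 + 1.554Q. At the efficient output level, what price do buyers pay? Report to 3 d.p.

P = $146.264

Social marginal cost = private MC + MEC = 31.541 + 3.932Q.
Set SMC = demand: 31.541 + 3.932Q = 259.237 - 3.872Q → Q* = 29.1768.
Consumer price on the demand curve at Q*: 259.237 − 3.872×29.1768 = 146.2644.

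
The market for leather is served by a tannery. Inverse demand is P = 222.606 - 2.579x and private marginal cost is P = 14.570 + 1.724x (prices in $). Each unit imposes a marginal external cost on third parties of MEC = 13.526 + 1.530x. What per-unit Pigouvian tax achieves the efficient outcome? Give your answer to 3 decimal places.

Social marginal cost = private MC + MEC = 28.096 + 3.254x.
Set SMC = demand: 28.096 + 3.254x = 222.606 - 2.579x → x* = 33.3465.
The Pigouvian tax equals MEC at x*: 13.526 + 1.530×33.3465 = 64.5461.

tax = $64.546 per unit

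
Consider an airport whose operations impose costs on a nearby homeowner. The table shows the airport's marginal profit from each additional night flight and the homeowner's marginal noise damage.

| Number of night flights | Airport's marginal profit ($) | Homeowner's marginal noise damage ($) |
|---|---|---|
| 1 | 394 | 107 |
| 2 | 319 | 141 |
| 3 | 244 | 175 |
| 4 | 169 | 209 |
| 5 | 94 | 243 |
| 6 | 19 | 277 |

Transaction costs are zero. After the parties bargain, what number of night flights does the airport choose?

Bargaining reaches the level where marginal profit last exceeds marginal noise damage.
That holds through level 3 (244 ≥ 175) but not at 4 (169 < 209).

3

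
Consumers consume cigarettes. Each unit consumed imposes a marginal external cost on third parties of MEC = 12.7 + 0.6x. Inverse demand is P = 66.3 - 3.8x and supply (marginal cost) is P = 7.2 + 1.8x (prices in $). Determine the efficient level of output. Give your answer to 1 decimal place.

x* = 7.5

Social marginal benefit = demand − MEC = 53.6 - 4.4x.
Set SMB = MC: 53.6 - 4.4x = 7.2 + 1.8x → x* = 7.4839.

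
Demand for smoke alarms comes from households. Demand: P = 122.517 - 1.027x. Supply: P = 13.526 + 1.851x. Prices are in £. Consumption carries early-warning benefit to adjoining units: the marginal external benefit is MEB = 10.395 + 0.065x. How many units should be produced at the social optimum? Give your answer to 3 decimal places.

x* = 42.441

Social marginal benefit = demand + MEB = 132.912 - 0.962x.
Set SMB = MC: 132.912 - 0.962x = 13.526 + 1.851x → x* = 42.4408.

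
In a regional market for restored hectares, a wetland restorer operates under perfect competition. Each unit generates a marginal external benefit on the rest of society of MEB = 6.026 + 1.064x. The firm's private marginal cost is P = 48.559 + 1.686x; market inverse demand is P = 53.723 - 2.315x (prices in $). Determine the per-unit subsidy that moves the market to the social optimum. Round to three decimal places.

subsidy = $10.080 per unit

Social marginal cost = private MC − MEB = 42.533 + 0.622x.
Set SMC = demand: 42.533 + 0.622x = 53.723 - 2.315x → x* = 3.8100.
The Pigouvian subsidy equals MEB at x*: 6.026 + 1.064×3.8100 = 10.0798.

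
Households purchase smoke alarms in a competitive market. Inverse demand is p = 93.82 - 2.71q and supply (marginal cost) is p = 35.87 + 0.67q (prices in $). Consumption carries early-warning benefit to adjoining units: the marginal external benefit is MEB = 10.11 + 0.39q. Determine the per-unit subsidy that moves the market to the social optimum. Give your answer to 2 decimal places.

subsidy = $18.99 per unit

Social marginal benefit = demand + MEB = 103.93 - 2.32q.
Set SMB = MC: 103.93 - 2.32q = 35.87 + 0.67q → q* = 22.7625.
The Pigouvian subsidy equals MEB at q*: 10.11 + 0.39×22.7625 = 18.9874.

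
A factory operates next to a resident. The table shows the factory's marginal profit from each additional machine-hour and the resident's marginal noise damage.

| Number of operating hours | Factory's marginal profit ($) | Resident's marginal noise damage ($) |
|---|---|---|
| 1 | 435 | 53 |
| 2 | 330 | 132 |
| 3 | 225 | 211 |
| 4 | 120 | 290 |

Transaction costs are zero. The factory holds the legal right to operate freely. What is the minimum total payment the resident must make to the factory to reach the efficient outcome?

$120

Left alone the factory would choose level 4 (marginal profit stays positive).
Efficient level: k* = 3 (marginal profit ≥ marginal noise damage through 3).
The resident must at least cover the factory's forgone profit from cutting 4→3: 120 = 120.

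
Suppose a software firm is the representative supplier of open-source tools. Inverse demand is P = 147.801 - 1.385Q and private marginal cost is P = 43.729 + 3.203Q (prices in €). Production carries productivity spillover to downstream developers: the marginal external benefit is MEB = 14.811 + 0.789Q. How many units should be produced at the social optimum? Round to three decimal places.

Q* = 31.293

Social marginal cost = private MC − MEB = 28.918 + 2.414Q.
Set SMC = demand: 28.918 + 2.414Q = 147.801 - 1.385Q → Q* = 31.2932.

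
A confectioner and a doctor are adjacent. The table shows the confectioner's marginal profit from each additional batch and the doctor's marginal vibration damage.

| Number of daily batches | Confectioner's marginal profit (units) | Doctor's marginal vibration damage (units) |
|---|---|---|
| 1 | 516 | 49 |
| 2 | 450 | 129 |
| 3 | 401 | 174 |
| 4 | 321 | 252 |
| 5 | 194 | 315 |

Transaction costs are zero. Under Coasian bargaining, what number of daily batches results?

Bargaining reaches the level where marginal profit last exceeds marginal vibration damage.
That holds through level 4 (321 ≥ 252) but not at 5 (194 < 315).

4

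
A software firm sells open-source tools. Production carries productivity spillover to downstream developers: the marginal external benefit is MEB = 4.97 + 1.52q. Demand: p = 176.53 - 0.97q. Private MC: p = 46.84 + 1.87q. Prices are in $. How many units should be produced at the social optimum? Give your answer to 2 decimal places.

q* = 102.02

Social marginal cost = private MC − MEB = 41.87 + 0.35q.
Set SMC = demand: 41.87 + 0.35q = 176.53 - 0.97q → q* = 102.0152.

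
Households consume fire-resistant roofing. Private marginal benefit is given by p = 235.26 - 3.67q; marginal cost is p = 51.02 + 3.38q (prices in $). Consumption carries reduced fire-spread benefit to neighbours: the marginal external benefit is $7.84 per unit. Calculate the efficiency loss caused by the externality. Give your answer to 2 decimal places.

DWL = $4.36

Market equilibrium (private): 51.02 + 3.38q = 235.26 - 3.67q → q_m = 26.1333.
Social marginal benefit = demand + MEB = 243.10 - 3.67q.
Set SMB = MC: 243.10 - 3.67q = 51.02 + 3.38q → q* = 27.2454.
Height of the DWL triangle at q_m is SMB(q_m) − MC(q_m) = MEB(q_m) = 7.8400.
DWL = ½ × 1.1121 × 7.8400 = 4.3594.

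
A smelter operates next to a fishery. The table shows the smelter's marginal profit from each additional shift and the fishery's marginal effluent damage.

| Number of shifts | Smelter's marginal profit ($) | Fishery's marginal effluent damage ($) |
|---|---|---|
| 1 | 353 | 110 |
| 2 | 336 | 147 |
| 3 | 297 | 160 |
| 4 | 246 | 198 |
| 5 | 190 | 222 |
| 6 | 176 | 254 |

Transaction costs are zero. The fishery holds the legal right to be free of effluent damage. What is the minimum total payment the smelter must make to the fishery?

$615

Efficient level: marginal profit ≥ marginal effluent damage through level 4, so k* = 4.
With the fishery holding the right, the smelter must at least compensate total damage at k*: 110 + 147 + 160 + 198 = 615.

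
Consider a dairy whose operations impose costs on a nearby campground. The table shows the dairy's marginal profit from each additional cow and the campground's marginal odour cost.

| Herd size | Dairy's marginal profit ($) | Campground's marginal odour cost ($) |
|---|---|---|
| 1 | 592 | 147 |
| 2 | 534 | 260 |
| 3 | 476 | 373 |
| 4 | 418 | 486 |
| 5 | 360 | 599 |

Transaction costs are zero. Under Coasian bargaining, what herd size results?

Bargaining reaches the level where marginal profit last exceeds marginal odour cost.
That holds through level 3 (476 ≥ 373) but not at 4 (418 < 486).

3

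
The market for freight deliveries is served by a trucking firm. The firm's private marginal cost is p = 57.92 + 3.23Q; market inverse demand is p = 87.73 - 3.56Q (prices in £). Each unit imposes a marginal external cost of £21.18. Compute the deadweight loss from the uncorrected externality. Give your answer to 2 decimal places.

Market equilibrium (private): 57.92 + 3.23Q = 87.73 - 3.56Q → Q_m = 4.3903.
Social marginal cost = private MC + MEC = 79.10 + 3.23Q.
Set SMC = demand: 79.10 + 3.23Q = 87.73 - 3.56Q → Q* = 1.2710.
Height of the DWL triangle at Q_m is SMC(Q_m) − demand(Q_m) = MEC(Q_m) = 21.1800.
DWL = ½ × 3.1193 × 21.1800 = 33.0334.

DWL = £33.03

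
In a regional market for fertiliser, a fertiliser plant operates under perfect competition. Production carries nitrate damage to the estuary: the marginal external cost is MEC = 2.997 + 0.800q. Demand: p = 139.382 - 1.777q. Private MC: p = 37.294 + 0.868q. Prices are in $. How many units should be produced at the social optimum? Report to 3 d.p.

Social marginal cost = private MC + MEC = 40.291 + 1.668q.
Set SMC = demand: 40.291 + 1.668q = 139.382 - 1.777q → q* = 28.7637.

q* = 28.764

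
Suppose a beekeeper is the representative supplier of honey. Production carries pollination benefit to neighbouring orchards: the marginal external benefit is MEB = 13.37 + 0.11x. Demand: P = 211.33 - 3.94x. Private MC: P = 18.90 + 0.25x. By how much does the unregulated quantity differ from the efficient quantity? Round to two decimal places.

4.52 units

Market equilibrium (private): 18.90 + 0.25x = 211.33 - 3.94x → x_m = 45.9260.
Social marginal cost = private MC − MEB = 5.53 + 0.14x.
Set SMC = demand: 5.53 + 0.14x = 211.33 - 3.94x → x* = 50.4412.
Gap = |45.9260 − 50.4412| = 4.5152.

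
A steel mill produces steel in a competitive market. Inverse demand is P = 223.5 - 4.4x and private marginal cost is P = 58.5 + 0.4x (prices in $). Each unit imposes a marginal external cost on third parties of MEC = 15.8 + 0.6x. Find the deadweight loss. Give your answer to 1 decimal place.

Market equilibrium (private): 58.5 + 0.4x = 223.5 - 4.4x → x_m = 34.3750.
Social marginal cost = private MC + MEC = 74.3 + x.
Set SMC = demand: 74.3 + x = 223.5 - 4.4x → x* = 27.6296.
The welfare-loss triangle has base |x_m − x*| and height MEC(x_m) (the vertical gap between SMC and demand is zero at x* and MEC at x_m).
DWL = ½ × 6.7454 × 36.4250 = 122.8506.

DWL = $122.9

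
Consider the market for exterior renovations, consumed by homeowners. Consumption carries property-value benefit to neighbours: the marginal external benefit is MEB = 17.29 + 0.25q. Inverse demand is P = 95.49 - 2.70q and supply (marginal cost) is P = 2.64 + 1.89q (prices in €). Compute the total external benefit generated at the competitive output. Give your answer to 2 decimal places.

Market equilibrium (private): 2.64 + 1.89q = 95.49 - 2.70q → q_m = 20.2288.
Total external benefit = ∫₀^{q_m} (17.29 + 0.25q) dq = 17.29×20.2288 + ½×0.25×20.2288² = 400.9065.

€400.91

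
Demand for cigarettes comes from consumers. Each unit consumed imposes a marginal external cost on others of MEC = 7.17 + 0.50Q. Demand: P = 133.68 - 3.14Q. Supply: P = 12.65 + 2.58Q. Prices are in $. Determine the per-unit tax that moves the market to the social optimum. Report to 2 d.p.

Social marginal benefit = demand − MEC = 126.51 - 3.64Q.
Set SMB = MC: 126.51 - 3.64Q = 12.65 + 2.58Q → Q* = 18.3055.
The Pigouvian tax equals MEC at Q*: 7.17 + 0.50×18.3055 = 16.3228.

tax = $16.32 per unit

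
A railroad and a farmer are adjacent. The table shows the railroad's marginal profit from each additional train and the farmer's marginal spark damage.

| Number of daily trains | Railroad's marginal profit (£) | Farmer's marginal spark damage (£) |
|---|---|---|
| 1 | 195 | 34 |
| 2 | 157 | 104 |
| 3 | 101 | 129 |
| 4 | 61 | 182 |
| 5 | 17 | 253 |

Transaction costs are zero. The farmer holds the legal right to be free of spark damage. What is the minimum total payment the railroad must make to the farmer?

£138

Efficient level: marginal profit ≥ marginal spark damage through level 2, so k* = 2.
With the farmer holding the right, the railroad must at least compensate total damage at k*: 34 + 104 = 138.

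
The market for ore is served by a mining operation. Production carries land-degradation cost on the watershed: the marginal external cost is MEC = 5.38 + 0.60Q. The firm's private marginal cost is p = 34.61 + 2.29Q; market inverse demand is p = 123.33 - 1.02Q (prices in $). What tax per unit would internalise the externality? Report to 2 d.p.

Social marginal cost = private MC + MEC = 39.99 + 2.89Q.
Set SMC = demand: 39.99 + 2.89Q = 123.33 - 1.02Q → Q* = 21.3146.
The Pigouvian tax equals MEC at Q*: 5.38 + 0.60×21.3146 = 18.1688.

tax = $18.17 per unit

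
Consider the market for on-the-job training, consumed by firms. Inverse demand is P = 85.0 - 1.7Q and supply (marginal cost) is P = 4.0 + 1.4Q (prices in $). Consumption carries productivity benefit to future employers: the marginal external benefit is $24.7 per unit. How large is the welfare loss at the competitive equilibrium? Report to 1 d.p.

DWL = $98.4

Market equilibrium (private): 4.0 + 1.4Q = 85.0 - 1.7Q → Q_m = 26.1290.
Social marginal benefit = demand + MEB = 109.7 - 1.7Q.
Set SMB = MC: 109.7 - 1.7Q = 4.0 + 1.4Q → Q* = 34.0968.
Height of the DWL triangle at Q_m is SMB(Q_m) − MC(Q_m) = MEB(Q_m) = 24.7000.
DWL = ½ × 7.9678 × 24.7000 = 98.4023.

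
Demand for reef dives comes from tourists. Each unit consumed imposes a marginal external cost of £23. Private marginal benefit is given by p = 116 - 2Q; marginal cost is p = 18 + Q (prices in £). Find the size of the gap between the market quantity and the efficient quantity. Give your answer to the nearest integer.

8 units

Market equilibrium (private): 18 + Q = 116 - 2Q → Q_m = 32.6667.
Social marginal benefit = demand − MEC = 93 - 2Q.
Set SMB = MC: 93 - 2Q = 18 + Q → Q* = 25.0000.
Gap = |32.6667 − 25.0000| = 7.6667.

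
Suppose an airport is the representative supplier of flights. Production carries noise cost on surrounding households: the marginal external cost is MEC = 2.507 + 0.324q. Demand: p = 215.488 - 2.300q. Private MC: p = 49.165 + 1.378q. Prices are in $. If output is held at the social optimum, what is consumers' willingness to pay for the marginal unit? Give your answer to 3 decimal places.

P = $121.341

Social marginal cost = private MC + MEC = 51.672 + 1.702q.
Set SMC = demand: 51.672 + 1.702q = 215.488 - 2.300q → q* = 40.9335.
Consumer price on the demand curve at q*: 215.488 − 2.300×40.9335 = 121.3410.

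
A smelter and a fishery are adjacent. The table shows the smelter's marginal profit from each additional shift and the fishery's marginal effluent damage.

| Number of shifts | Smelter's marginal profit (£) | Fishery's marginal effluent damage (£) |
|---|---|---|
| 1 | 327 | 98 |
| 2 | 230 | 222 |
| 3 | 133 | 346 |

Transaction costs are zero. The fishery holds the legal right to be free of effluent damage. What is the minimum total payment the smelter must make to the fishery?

Efficient level: marginal profit ≥ marginal effluent damage through level 2, so k* = 2.
With the fishery holding the right, the smelter must at least compensate total damage at k*: 98 + 222 = 320.

£320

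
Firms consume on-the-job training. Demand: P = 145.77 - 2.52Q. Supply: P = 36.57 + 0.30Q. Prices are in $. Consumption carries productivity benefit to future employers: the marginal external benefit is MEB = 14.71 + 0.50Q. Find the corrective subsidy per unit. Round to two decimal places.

Social marginal benefit = demand + MEB = 160.48 - 2.02Q.
Set SMB = MC: 160.48 - 2.02Q = 36.57 + 0.30Q → Q* = 53.4095.
The Pigouvian subsidy equals MEB at Q*: 14.71 + 0.50×53.4095 = 41.4148.

subsidy = $41.41 per unit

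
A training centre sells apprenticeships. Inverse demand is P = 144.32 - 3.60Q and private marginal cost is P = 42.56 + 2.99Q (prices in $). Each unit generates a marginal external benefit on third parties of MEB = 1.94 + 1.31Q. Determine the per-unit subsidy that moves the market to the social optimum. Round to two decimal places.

subsidy = $27.67 per unit

Social marginal cost = private MC − MEB = 40.62 + 1.68Q.
Set SMC = demand: 40.62 + 1.68Q = 144.32 - 3.60Q → Q* = 19.6402.
The Pigouvian subsidy equals MEB at Q*: 1.94 + 1.31×19.6402 = 27.6687.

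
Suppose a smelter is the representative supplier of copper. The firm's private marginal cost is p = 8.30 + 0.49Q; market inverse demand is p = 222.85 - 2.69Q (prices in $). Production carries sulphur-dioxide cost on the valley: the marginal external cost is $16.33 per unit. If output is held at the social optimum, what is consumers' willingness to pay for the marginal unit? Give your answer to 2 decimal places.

Social marginal cost = private MC + MEC = 24.63 + 0.49Q.
Set SMC = demand: 24.63 + 0.49Q = 222.85 - 2.69Q → Q* = 62.3333.
Consumer price on the demand curve at Q*: 222.85 − 2.69×62.3333 = 55.1734.

P = $55.17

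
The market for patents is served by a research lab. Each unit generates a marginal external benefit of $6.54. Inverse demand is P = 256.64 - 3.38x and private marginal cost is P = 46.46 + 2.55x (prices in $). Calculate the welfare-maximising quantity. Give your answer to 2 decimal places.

x* = 36.55

Social marginal cost = private MC − MEB = 39.92 + 2.55x.
Set SMC = demand: 39.92 + 2.55x = 256.64 - 3.38x → x* = 36.5464.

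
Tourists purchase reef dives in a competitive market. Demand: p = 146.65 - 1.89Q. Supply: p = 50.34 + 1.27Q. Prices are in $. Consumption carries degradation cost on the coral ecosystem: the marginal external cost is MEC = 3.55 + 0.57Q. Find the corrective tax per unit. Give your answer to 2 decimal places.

Social marginal benefit = demand − MEC = 143.10 - 2.46Q.
Set SMB = MC: 143.10 - 2.46Q = 50.34 + 1.27Q → Q* = 24.8686.
The Pigouvian tax equals MEC at Q*: 3.55 + 0.57×24.8686 = 17.7251.

tax = $17.73 per unit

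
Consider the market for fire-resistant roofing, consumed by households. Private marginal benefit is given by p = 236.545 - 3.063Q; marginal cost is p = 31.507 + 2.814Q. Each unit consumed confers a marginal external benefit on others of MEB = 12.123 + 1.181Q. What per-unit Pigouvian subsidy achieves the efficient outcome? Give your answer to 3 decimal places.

Social marginal benefit = demand + MEB = 248.668 - 1.882Q.
Set SMB = MC: 248.668 - 1.882Q = 31.507 + 2.814Q → Q* = 46.2438.
The Pigouvian subsidy equals MEB at Q*: 12.123 + 1.181×46.2438 = 66.7369.

subsidy = 66.737 per unit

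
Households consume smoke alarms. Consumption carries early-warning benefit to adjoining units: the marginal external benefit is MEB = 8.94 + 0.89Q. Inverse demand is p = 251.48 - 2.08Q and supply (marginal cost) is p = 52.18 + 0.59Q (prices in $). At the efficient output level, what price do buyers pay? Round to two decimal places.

Social marginal benefit = demand + MEB = 260.42 - 1.19Q.
Set SMB = MC: 260.42 - 1.19Q = 52.18 + 0.59Q → Q* = 116.9888.
Consumer price on the demand curve at Q*: 251.48 − 2.08×116.9888 = 8.1433.

P = $8.14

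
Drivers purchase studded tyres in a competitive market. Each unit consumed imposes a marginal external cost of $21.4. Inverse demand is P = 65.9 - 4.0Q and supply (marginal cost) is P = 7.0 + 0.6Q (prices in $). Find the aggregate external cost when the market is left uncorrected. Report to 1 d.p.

Market equilibrium (private): 7.0 + 0.6Q = 65.9 - 4.0Q → Q_m = 12.8043.
Total external cost = MEC × Q_m = 21.4 × 12.8043 = 274.0120.

$274.0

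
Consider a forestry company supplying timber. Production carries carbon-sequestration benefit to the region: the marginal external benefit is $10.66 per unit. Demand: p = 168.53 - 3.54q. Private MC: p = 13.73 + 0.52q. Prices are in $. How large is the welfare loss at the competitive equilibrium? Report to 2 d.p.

Market equilibrium (private): 13.73 + 0.52q = 168.53 - 3.54q → q_m = 38.1281.
Social marginal cost = private MC − MEB = 3.07 + 0.52q.
Set SMC = demand: 3.07 + 0.52q = 168.53 - 3.54q → q* = 40.7537.
Between q* and q_m the wedge demand − SMC runs linearly from 0 to MEB(q_m), so the loss is a triangle.
DWL = ½ × 2.6256 × 10.6600 = 13.9944.

DWL = $13.99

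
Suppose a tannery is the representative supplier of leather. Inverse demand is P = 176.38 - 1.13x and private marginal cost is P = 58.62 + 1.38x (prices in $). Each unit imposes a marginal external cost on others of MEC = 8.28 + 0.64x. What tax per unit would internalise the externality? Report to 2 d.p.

tax = $30.52 per unit

Social marginal cost = private MC + MEC = 66.90 + 2.02x.
Set SMC = demand: 66.90 + 2.02x = 176.38 - 1.13x → x* = 34.7556.
The Pigouvian tax equals MEC at x*: 8.28 + 0.64×34.7556 = 30.5236.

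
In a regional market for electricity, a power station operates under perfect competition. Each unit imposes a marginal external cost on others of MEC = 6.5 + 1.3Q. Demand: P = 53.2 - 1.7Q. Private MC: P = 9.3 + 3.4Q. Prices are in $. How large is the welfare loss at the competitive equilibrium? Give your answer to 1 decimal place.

Market equilibrium (private): 9.3 + 3.4Q = 53.2 - 1.7Q → Q_m = 8.6078.
Social marginal cost = private MC + MEC = 15.8 + 4.7Q.
Set SMC = demand: 15.8 + 4.7Q = 53.2 - 1.7Q → Q* = 5.8438.
Between Q* and Q_m the wedge SMC − demand runs linearly from 0 to MEC(Q_m), so the loss is a triangle.
DWL = ½ × 2.7640 × 17.6902 = 24.4479.

DWL = $24.4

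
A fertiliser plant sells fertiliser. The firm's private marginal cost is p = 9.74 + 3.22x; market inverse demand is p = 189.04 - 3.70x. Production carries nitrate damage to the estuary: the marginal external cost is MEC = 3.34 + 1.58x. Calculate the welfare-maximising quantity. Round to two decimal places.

Social marginal cost = private MC + MEC = 13.08 + 4.80x.
Set SMC = demand: 13.08 + 4.80x = 189.04 - 3.70x → x* = 20.7012.

x* = 20.70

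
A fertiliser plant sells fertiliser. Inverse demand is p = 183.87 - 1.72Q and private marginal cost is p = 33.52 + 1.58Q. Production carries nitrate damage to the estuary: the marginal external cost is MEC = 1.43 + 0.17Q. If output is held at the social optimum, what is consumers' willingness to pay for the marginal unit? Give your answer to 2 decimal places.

Social marginal cost = private MC + MEC = 34.95 + 1.75Q.
Set SMC = demand: 34.95 + 1.75Q = 183.87 - 1.72Q → Q* = 42.9164.
Consumer price on the demand curve at Q*: 183.87 − 1.72×42.9164 = 110.0538.

P = 110.05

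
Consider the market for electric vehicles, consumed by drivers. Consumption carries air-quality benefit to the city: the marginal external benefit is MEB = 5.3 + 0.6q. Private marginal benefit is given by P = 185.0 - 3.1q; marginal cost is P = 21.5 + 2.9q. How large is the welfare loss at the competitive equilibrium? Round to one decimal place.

DWL = 43.4

Market equilibrium (private): 21.5 + 2.9q = 185.0 - 3.1q → q_m = 27.2500.
Social marginal benefit = demand + MEB = 190.3 - 2.5q.
Set SMB = MC: 190.3 - 2.5q = 21.5 + 2.9q → q* = 31.2593.
The welfare-loss triangle has base |q_m − q*| and height MEB(q_m) (the vertical gap between SMB and MC is zero at q* and MEB at q_m).
DWL = ½ × 4.0093 × 21.6500 = 43.4007.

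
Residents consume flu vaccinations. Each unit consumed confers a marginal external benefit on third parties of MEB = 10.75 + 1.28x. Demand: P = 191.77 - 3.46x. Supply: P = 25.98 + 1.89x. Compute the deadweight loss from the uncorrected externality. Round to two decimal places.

DWL = 312.25

Market equilibrium (private): 25.98 + 1.89x = 191.77 - 3.46x → x_m = 30.9888.
Social marginal benefit = demand + MEB = 202.52 - 2.18x.
Set SMB = MC: 202.52 - 2.18x = 25.98 + 1.89x → x* = 43.3759.
The loss is the area between SMB and MC from x* to x_m; with linear curves that's a triangle of height MEB(x_m).
DWL = ½ × 12.3871 × 50.4156 = 312.2515.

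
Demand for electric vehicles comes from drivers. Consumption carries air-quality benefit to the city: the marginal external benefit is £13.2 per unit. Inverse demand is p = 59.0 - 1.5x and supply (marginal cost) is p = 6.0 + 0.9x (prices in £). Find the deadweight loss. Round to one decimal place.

DWL = £36.3

Market equilibrium (private): 6.0 + 0.9x = 59.0 - 1.5x → x_m = 22.0833.
Social marginal benefit = demand + MEB = 72.2 - 1.5x.
Set SMB = MC: 72.2 - 1.5x = 6.0 + 0.9x → x* = 27.5833.
Between x* and x_m the wedge SMB − MC runs linearly from 0 to MEB(x_m), so the loss is a triangle.
DWL = ½ × 5.5000 × 13.2000 = 36.3000.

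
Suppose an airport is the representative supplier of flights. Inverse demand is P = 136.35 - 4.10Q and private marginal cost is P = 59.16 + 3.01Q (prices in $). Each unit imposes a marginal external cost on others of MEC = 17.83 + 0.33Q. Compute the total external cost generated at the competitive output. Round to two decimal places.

Market equilibrium (private): 59.16 + 3.01Q = 136.35 - 4.10Q → Q_m = 10.8565.
Total external cost = ∫₀^{Q_m} (17.83 + 0.33Q) dQ = 17.83×10.8565 + ½×0.33×10.8565² = 213.0189.

$213.02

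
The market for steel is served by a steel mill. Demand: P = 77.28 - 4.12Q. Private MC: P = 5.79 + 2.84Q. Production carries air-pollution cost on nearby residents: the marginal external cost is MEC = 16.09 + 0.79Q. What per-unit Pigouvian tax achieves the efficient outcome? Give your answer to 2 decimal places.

tax = 21.74 per unit

Social marginal cost = private MC + MEC = 21.88 + 3.63Q.
Set SMC = demand: 21.88 + 3.63Q = 77.28 - 4.12Q → Q* = 7.1484.
The Pigouvian tax equals MEC at Q*: 16.09 + 0.79×7.1484 = 21.7372.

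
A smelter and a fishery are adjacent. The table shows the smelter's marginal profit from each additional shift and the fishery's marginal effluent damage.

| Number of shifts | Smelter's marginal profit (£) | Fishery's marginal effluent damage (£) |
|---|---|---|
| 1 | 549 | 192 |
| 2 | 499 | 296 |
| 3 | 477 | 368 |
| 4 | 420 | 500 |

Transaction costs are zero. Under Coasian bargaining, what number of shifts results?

Bargaining reaches the level where marginal profit last exceeds marginal effluent damage.
That holds through level 3 (477 ≥ 368) but not at 4 (420 < 500).

3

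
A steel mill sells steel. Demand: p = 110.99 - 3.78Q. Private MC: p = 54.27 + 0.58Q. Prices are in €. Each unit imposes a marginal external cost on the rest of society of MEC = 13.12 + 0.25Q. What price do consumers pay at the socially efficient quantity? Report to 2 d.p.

P = €75.24

Social marginal cost = private MC + MEC = 67.39 + 0.83Q.
Set SMC = demand: 67.39 + 0.83Q = 110.99 - 3.78Q → Q* = 9.4577.
Consumer price on the demand curve at Q*: 110.99 − 3.78×9.4577 = 75.2399.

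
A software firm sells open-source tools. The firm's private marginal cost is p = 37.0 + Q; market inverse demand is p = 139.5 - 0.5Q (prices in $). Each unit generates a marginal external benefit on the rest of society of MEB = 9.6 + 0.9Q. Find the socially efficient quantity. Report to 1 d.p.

Q* = 186.8

Social marginal cost = private MC − MEB = 27.4 + 0.1Q.
Set SMC = demand: 27.4 + 0.1Q = 139.5 - 0.5Q → Q* = 186.8333.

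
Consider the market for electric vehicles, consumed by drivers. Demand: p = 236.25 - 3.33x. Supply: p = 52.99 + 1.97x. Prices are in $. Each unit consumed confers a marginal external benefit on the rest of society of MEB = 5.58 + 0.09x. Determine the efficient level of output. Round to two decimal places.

Social marginal benefit = demand + MEB = 241.83 - 3.24x.
Set SMB = MC: 241.83 - 3.24x = 52.99 + 1.97x → x* = 36.2457.

x* = 36.25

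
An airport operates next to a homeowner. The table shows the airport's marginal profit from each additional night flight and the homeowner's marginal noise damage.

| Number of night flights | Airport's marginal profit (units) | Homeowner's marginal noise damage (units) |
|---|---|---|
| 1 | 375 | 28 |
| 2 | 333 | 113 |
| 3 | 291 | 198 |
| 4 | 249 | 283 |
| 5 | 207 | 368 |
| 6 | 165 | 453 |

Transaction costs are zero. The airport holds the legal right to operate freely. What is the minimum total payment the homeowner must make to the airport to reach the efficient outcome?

621

Left alone the airport would choose level 6 (marginal profit stays positive).
Efficient level: k* = 3 (marginal profit ≥ marginal noise damage through 3).
The homeowner must at least cover the airport's forgone profit from cutting 6→3: 249 + 207 + 165 = 621.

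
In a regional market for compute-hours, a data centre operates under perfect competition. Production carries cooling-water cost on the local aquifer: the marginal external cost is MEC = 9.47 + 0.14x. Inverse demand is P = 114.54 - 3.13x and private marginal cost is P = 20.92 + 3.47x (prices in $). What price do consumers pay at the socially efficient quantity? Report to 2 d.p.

P = $75.46

Social marginal cost = private MC + MEC = 30.39 + 3.61x.
Set SMC = demand: 30.39 + 3.61x = 114.54 - 3.13x → x* = 12.4852.
Consumer price on the demand curve at x*: 114.54 − 3.13×12.4852 = 75.4613.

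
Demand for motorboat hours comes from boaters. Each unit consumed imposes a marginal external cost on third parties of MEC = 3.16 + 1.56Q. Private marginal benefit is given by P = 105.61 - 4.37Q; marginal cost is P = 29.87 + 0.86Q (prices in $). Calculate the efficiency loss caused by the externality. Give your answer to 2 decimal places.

DWL = $48.83

Market equilibrium (private): 29.87 + 0.86Q = 105.61 - 4.37Q → Q_m = 14.4818.
Social marginal benefit = demand − MEC = 102.45 - 5.93Q.
Set SMB = MC: 102.45 - 5.93Q = 29.87 + 0.86Q → Q* = 10.6892.
Between Q* and Q_m the wedge MC − SMB runs linearly from 0 to MEC(Q_m), so the loss is a triangle.
DWL = ½ × 3.7926 × 25.7517 = 48.8329.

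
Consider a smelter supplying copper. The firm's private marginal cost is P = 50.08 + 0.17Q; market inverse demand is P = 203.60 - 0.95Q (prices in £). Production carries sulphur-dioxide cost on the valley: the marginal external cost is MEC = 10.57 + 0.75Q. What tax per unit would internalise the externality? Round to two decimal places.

tax = £67.90 per unit

Social marginal cost = private MC + MEC = 60.65 + 0.92Q.
Set SMC = demand: 60.65 + 0.92Q = 203.60 - 0.95Q → Q* = 76.4439.
The Pigouvian tax equals MEC at Q*: 10.57 + 0.75×76.4439 = 67.9029.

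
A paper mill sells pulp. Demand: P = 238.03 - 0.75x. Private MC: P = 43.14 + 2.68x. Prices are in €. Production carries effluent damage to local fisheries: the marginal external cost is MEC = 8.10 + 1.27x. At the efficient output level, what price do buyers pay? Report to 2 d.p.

P = €208.22

Social marginal cost = private MC + MEC = 51.24 + 3.95x.
Set SMC = demand: 51.24 + 3.95x = 238.03 - 0.75x → x* = 39.7426.
Consumer price on the demand curve at x*: 238.03 − 0.75×39.7426 = 208.2231.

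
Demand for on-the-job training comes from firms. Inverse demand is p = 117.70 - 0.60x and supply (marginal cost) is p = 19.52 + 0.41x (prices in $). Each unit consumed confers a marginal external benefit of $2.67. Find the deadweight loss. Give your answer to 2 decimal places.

Market equilibrium (private): 19.52 + 0.41x = 117.70 - 0.60x → x_m = 97.2079.
Social marginal benefit = demand + MEB = 120.37 - 0.60x.
Set SMB = MC: 120.37 - 0.60x = 19.52 + 0.41x → x* = 99.8515.
The loss is the area between SMB and MC from x* to x_m; with linear curves that's a triangle of height MEB(x_m).
DWL = ½ × 2.6436 × 2.6700 = 3.5292.

DWL = $3.53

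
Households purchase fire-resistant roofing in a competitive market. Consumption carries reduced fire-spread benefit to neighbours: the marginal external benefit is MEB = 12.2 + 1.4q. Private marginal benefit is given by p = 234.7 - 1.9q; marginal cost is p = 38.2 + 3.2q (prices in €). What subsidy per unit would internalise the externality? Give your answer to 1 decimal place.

Social marginal benefit = demand + MEB = 246.9 - 0.5q.
Set SMB = MC: 246.9 - 0.5q = 38.2 + 3.2q → q* = 56.4054.
The Pigouvian subsidy equals MEB at q*: 12.2 + 1.4×56.4054 = 91.1676.

subsidy = €91.2 per unit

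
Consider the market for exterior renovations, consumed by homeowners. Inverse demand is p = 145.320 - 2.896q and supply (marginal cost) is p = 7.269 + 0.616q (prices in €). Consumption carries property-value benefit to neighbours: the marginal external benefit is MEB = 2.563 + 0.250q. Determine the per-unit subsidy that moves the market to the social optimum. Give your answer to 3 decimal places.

Social marginal benefit = demand + MEB = 147.883 - 2.646q.
Set SMB = MC: 147.883 - 2.646q = 7.269 + 0.616q → q* = 43.1067.
The Pigouvian subsidy equals MEB at q*: 2.563 + 0.250×43.1067 = 13.3397.

subsidy = €13.340 per unit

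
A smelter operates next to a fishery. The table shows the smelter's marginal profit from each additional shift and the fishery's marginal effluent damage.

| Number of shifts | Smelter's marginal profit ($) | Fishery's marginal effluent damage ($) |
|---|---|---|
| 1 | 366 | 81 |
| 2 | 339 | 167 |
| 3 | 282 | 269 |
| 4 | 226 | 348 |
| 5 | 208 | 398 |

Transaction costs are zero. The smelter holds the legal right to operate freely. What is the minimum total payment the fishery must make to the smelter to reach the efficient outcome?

Left alone the smelter would choose level 5 (marginal profit stays positive).
Efficient level: k* = 3 (marginal profit ≥ marginal effluent damage through 3).
The fishery must at least cover the smelter's forgone profit from cutting 5→3: 226 + 208 = 434.

$434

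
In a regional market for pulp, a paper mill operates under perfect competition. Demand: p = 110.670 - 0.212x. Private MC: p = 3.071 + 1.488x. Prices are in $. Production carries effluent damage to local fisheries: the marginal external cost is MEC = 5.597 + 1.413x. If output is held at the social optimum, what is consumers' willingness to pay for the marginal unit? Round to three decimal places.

P = $103.724

Social marginal cost = private MC + MEC = 8.668 + 2.901x.
Set SMC = demand: 8.668 + 2.901x = 110.670 - 0.212x → x* = 32.7665.
Consumer price on the demand curve at x*: 110.670 − 0.212×32.7665 = 103.7235.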